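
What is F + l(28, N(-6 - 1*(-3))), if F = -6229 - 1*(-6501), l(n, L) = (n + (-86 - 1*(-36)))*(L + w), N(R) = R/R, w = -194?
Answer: 4518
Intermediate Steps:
N(R) = 1
l(n, L) = (-194 + L)*(-50 + n) (l(n, L) = (n + (-86 - 1*(-36)))*(L - 194) = (n + (-86 + 36))*(-194 + L) = (n - 50)*(-194 + L) = (-50 + n)*(-194 + L) = (-194 + L)*(-50 + n))
F = 272 (F = -6229 + 6501 = 272)
F + l(28, N(-6 - 1*(-3))) = 272 + (9700 - 194*28 - 50*1 + 1*28) = 272 + (9700 - 5432 - 50 + 28) = 272 + 4246 = 4518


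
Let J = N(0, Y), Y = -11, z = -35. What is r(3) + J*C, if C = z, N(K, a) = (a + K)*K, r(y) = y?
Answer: 3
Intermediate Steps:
N(K, a) = K*(K + a) (N(K, a) = (K + a)*K = K*(K + a))
C = -35
J = 0 (J = 0*(0 - 11) = 0*(-11) = 0)
r(3) + J*C = 3 + 0*(-35) = 3 + 0 = 3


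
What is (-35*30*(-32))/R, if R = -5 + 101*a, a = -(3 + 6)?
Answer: -16800/457 ≈ -36.761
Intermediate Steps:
a = -9 (a = -1*9 = -9)
R = -914 (R = -5 + 101*(-9) = -5 - 909 = -914)
(-35*30*(-32))/R = (-35*30*(-32))/(-914) = -1050*(-32)*(-1/914) = 33600*(-1/914) = -16800/457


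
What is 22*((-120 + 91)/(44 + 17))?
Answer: -638/61 ≈ -10.459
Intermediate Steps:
22*((-120 + 91)/(44 + 17)) = 22*(-29/61) = -638/61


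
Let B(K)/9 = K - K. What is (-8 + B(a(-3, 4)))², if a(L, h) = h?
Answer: 64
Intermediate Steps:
B(K) = 0 (B(K) = 9*(K - K) = 9*0 = 0)
(-8 + B(a(-3, 4)))² = (-8 + 0)² = (-8)² = 64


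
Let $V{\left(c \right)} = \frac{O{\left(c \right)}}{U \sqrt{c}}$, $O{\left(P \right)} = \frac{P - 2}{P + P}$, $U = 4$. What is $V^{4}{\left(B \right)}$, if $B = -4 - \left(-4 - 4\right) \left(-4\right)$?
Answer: $\frac{130321}{557256278016} \approx 2.3386 \cdot 10^{-7}$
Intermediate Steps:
$O{\left(P \right)} = \frac{-2 + P}{2 P}$
$B = -36$ ($B = -4 - \left(-8\right) \left(-4\right) = -4 - 32 = -36$)
$V{\left(c \right)} = \frac{-2 + c}{8 c^{\frac{3}{2}}}$ ($V{\left(c \right)} = \frac{\frac{1}{2} \frac{1}{c} \left(-2 + c\right)}{4 \sqrt{c}} = \frac{-2 + c}{2 c} \frac{1}{4 \sqrt{c}} = \frac{-2 + c}{8 c^{\frac{3}{2}}}$)
$V^{4}{\left(B \right)} = \left(\frac{-2 - 36}{8 \left(- 216 i\right)}\right)^{4} = \left(\frac{1}{8} \frac{i}{216} \left(-38\right)\right)^{4} = \left(- \frac{19 i}{864}\right)^{4} = \frac{130321}{557256278016}$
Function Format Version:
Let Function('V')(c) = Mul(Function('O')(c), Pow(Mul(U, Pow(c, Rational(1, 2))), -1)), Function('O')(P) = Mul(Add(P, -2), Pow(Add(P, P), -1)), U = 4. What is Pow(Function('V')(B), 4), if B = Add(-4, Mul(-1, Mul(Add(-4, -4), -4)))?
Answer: Rational(130321, 557256278016) ≈ 2.3386e-7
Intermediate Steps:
Function('O')(P) = Mul(Rational(1, 2), Pow(P, -1), Add(-2, P)) (Function('O')(P) = Mul(Add(-2, P), Pow(Mul(2, P), -1)) = Mul(Add(-2, P), Mul(Rational(1, 2), Pow(P, -1))) = Mul(Rational(1, 2), Pow(P, -1), Add(-2, P)))
B = -36 (B = Add(-4, Mul(-1, Mul(-8, -4))) = Add(-4, Mul(-1, 32)) = Add(-4, -32) = -36)
Function('V')(c) = Mul(Rational(1, 8), Pow(c, Rational(-3, 2)), Add(-2, c)) (Function('V')(c) = Mul(Mul(Rational(1, 2), Pow(c, -1), Add(-2, c)), Pow(Mul(4, Pow(c, Rational(1, 2))), -1)) = Mul(Mul(Rational(1, 2), Pow(c, -1), Add(-2, c)), Mul(Rational(1, 4), Pow(c, Rational(-1, 2)))) = Mul(Rational(1, 8), Pow(c, Rational(-3, 2)), Add(-2, c)))
Pow(Function('V')(B), 4) = Pow(Mul(Rational(1, 8), Pow(-36, Rational(-3, 2)), Add(-2, -36)), 4) = Pow(Mul(Rational(1, 8), Mul(Rational(1, 216), I), -38), 4) = Pow(Mul(Rational(-19, 864), I), 4) = Rational(130321, 557256278016)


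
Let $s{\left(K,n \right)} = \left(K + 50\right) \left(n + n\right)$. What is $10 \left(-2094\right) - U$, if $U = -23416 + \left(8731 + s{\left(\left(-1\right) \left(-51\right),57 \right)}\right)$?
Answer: $-17769$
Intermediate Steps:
$s{\left(K,n \right)} = 2 n \left(50 + K\right)$ ($s{\left(K,n \right)} = \left(50 + K\right) 2 n = 2 n \left(50 + K\right)$)
$U = -3171$ ($U = -23416 + \left(8731 + 2 \cdot 57 \left(50 - -51\right)\right) = -23416 + \left(8731 + 2 \cdot 57 \left(50 + 51\right)\right) = -23416 + \left(8731 + 2 \cdot 57 \cdot 101\right) = -23416 + \left(8731 + 11514\right) = -23416 + 20245 = -3171$)
$10 \left(-2094\right) - U = 10 \left(-2094\right) - -3171 = -20940 + 3171 = -17769$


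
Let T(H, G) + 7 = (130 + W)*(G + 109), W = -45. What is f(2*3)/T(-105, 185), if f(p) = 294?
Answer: 42/3569 ≈ 0.011768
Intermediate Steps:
T(H, G) = 9258 + 85*G (T(H, G) = -7 + (130 - 45)*(G + 109) = -7 + 85*(109 + G) = -7 + (9265 + 85*G) = 9258 + 85*G)
f(2*3)/T(-105, 185) = 294/(9258 + 85*185) = 294/(9258 + 15725) = 294/24983 = 294*(1/24983) = 42/3569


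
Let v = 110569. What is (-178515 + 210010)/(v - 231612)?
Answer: -31495/121043 ≈ -0.26020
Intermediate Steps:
(-178515 + 210010)/(v - 231612) = (-178515 + 210010)/(110569 - 231612) = 31495/(-121043) = 31495*(-1/121043) = -31495/121043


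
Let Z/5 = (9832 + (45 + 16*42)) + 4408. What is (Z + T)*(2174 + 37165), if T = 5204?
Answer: 3146687271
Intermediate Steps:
Z = 74785 (Z = 5*((9832 + (45 + 16*42)) + 4408) = 5*((9832 + (45 + 672)) + 4408) = 5*((9832 + 717) + 4408) = 5*(10549 + 4408) = 5*14957 = 74785)
(Z + T)*(2174 + 37165) = (74785 + 5204)*(2174 + 37165) = 79989*39339 = 3146687271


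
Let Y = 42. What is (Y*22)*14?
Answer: 12936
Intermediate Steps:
(Y*22)*14 = (42*22)*14 = 924*14 = 12936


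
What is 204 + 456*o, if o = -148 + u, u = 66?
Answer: -37188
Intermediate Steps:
o = -82 (o = -148 + 66 = -82)
204 + 456*o = 204 + 456*(-82) = 204 - 37392 = -37188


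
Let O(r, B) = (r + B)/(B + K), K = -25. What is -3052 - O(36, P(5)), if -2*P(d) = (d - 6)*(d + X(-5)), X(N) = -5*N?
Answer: -30469/10 ≈ -3046.9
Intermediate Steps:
P(d) = -(-6 + d)*(25 + d)/2 (P(d) = -(d - 6)*(d - 5*(-5))/2 = -(-6 + d)*(d + 25)/2 = -(-6 + d)*(25 + d)/2)
O(r, B) = (B + r)/(-25 + B) (O(r, B) = (r + B)/(B - 25) = (B + r)/(-25 + B))
-3052 - O(36, P(5)) = -3052 - ((75 - 19/2*5 - ½*5²) + 36)/(-25 + (75 - 19/2*5 - ½*5²)) = -3052 - ((75 - 95/2 - ½*25) + 36)/(-25 + (75 - 95/2 - ½*25)) = -3052 - ((75 - 95/2 - 25/2) + 36)/(-25 + (75 - 95/2 - 25/2)) = -3052 - (15 + 36)/(-25 + 15) = -3052 - 51/(-10) = -3052 - (-1)*51/10 = -3052 - 1*(-51/10) = -3052 + 51/10 = -30469/10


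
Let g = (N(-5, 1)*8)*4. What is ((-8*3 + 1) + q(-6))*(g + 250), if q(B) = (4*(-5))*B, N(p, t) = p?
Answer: 8730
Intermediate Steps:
q(B) = -20*B
g = -160 (g = -5*8*4 = -40*4 = -160)
((-8*3 + 1) + q(-6))*(g + 250) = ((-8*3 + 1) - 20*(-6))*(-160 + 250) = ((-24 + 1) + 120)*90 = (-23 + 120)*90 = 97*90 = 8730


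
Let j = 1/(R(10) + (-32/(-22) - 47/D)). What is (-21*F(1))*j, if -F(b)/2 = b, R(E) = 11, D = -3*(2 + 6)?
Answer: 11088/3805 ≈ 2.9141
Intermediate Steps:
D = -24 (D = -3*8 = -24)
F(b) = -2*b
j = 264/3805 (j = 1/(11 + (-32/(-22) - 47/(-24))) = 1/(11 + (-32*(-1/22) - 47*(-1/24))) = 1/(11 + (16/11 + 47/24)) = 1/(11 + 901/264) = 1/(3805/264) = 264/3805 ≈ 0.069382)
(-21*F(1))*j = -(-42)*(264/3805) = -21*(-2)*(264/3805) = 42*(264/3805) = 11088/3805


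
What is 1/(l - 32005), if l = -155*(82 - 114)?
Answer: -1/27045 ≈ -3.6975e-5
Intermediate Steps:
l = 4960 (l = -155*(-32) = 4960)
1/(l - 32005) = 1/(4960 - 32005) = 1/(-27045) = -1/27045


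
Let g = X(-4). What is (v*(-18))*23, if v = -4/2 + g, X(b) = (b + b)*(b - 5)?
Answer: -28980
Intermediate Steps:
X(b) = 2*b*(-5 + b) (X(b) = (2*b)*(-5 + b) = 2*b*(-5 + b))
g = 72 (g = 2*(-4)*(-5 - 4) = 2*(-4)*(-9) = 72)
v = 70 (v = -4/2 + 72 = -4*½ + 72 = -2 + 72 = 70)
(v*(-18))*23 = (70*(-18))*23 = -1260*23 = -28980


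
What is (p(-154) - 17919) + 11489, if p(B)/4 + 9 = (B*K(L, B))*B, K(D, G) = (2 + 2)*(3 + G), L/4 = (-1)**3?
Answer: -57304322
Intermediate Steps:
L = -4 (L = 4*(-1)**3 = 4*(-1) = -4)
K(D, G) = 12 + 4*G (K(D, G) = 4*(3 + G) = 12 + 4*G)
p(B) = -36 + 4*B**2*(12 + 4*B) (p(B) = -36 + 4*((B*(12 + 4*B))*B) = -36 + 4*(B**2*(12 + 4*B)) = -36 + 4*B**2*(12 + 4*B))
(p(-154) - 17919) + 11489 = ((-36 + 16*(-154)**2*(3 - 154)) - 17919) + 11489 = ((-36 + 16*23716*(-151)) - 17919) + 11489 = ((-36 - 57297856) - 17919) + 11489 = (-57297892 - 17919) + 11489 = -57315811 + 11489 = -57304322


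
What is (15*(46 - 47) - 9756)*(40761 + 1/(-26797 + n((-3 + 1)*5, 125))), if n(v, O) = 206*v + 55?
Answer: -11471137594491/28802 ≈ -3.9828e+8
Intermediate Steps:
n(v, O) = 55 + 206*v
(15*(46 - 47) - 9756)*(40761 + 1/(-26797 + n((-3 + 1)*5, 125))) = (15*(46 - 47) - 9756)*(40761 + 1/(-26797 + (55 + 206*((-3 + 1)*5)))) = (15*(-1) - 9756)*(40761 + 1/(-26797 + (55 + 206*(-2*5)))) = (-15 - 9756)*(40761 + 1/(-26797 + (55 + 206*(-10)))) = -9771*(40761 + 1/(-26797 + (55 - 2060))) = -9771*(40761 + 1/(-26797 - 2005)) = -9771*(40761 + 1/(-28802)) = -9771*(40761 - 1/28802) = -9771*1173998321/28802 = -11471137594491/28802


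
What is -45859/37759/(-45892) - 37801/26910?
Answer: -2977350028579/2119573523340 ≈ -1.4047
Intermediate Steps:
-45859/37759/(-45892) - 37801/26910 = -45859*1/37759*(-1/45892) - 37801*1/26910 = -45859/37759*(-1/45892) - 37801/26910 = 4169/157530548 - 37801/26910 = -2977350028579/2119573523340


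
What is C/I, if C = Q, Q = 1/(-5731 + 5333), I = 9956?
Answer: -1/3962488 ≈ -2.5237e-7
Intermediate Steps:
Q = -1/398 (Q = 1/(-398) = -1/398 ≈ -0.0025126)
C = -1/398 ≈ -0.0025126
C/I = -1/398/9956 = -1/398*1/9956 = -1/3962488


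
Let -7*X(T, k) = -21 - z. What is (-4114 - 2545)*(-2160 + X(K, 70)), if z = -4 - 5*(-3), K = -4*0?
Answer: 100470992/7 ≈ 1.4353e+7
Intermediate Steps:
K = 0
z = 11 (z = -4 + 15 = 11)
X(T, k) = 32/7 (X(T, k) = -(-21 - 1*11)/7 = -(-21 - 11)/7 = -⅐*(-32) = 32/7)
(-4114 - 2545)*(-2160 + X(K, 70)) = (-4114 - 2545)*(-2160 + 32/7) = -6659*(-15088/7) = 100470992/7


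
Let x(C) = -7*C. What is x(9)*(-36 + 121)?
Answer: -5355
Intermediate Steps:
x(9)*(-36 + 121) = (-7*9)*(-36 + 121) = -63*85 = -5355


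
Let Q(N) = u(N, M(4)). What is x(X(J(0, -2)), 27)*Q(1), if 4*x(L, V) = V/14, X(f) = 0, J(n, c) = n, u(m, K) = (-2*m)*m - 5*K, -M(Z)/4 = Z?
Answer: 1053/28 ≈ 37.607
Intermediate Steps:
M(Z) = -4*Z
u(m, K) = -5*K - 2*m² (u(m, K) = -2*m² - 5*K = -5*K - 2*m²)
Q(N) = 80 - 2*N² (Q(N) = -(-20)*4 - 2*N² = -5*(-16) - 2*N² = 80 - 2*N²)
x(L, V) = V/56 (x(L, V) = (V/14)/4 = V/56)
x(X(J(0, -2)), 27)*Q(1) = ((1/56)*27)*(80 - 2*1²) = 27*(80 - 2*1)/56 = 27*(80 - 2)/56 = (27/56)*78 = 1053/28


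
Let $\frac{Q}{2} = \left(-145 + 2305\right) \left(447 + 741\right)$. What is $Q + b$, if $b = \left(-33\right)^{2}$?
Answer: $5133249$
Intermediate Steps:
$Q = 5132160$ ($Q = 2 \left(-145 + 2305\right) \left(447 + 741\right) = 2 \cdot 2160 \cdot 1188 = 2 \cdot 2566080 = 5132160$)
$b = 1089$
$Q + b = 5132160 + 1089 = 5133249$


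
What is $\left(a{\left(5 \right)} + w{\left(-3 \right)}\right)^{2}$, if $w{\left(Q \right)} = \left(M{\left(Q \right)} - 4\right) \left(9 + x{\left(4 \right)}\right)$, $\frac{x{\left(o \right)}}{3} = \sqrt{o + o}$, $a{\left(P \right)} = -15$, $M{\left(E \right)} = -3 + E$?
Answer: $18225 + 12600 \sqrt{2} \approx 36044.0$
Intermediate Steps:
$x{\left(o \right)} = 3 \sqrt{2} \sqrt{o}$ ($x{\left(o \right)} = 3 \sqrt{o + o} = 3 \sqrt{2 o} = 3 \sqrt{2} \sqrt{o}$)
$w{\left(Q \right)} = \left(-7 + Q\right) \left(9 + 6 \sqrt{2}\right)$ ($w{\left(Q \right)} = \left(\left(-3 + Q\right) - 4\right) \left(9 + 3 \sqrt{2} \sqrt{4}\right) = \left(-7 + Q\right) \left(9 + 3 \sqrt{2} \cdot 2\right) = \left(-7 + Q\right) \left(9 + 6 \sqrt{2}\right)$)
$\left(a{\left(5 \right)} + w{\left(-3 \right)}\right)^{2} = \left(-15 + \left(-63 - 42 \sqrt{2} + 9 \left(-3\right) + 6 \left(-3\right) \sqrt{2}\right)\right)^{2} = \left(-15 - \left(90 + 60 \sqrt{2}\right)\right)^{2} = \left(-105 - 60 \sqrt{2}\right)^{2}$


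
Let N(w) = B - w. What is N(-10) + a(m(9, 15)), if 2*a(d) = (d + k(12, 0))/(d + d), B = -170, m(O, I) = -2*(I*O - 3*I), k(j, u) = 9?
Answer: -12781/80 ≈ -159.76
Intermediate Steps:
m(O, I) = 6*I - 2*I*O (m(O, I) = -2*(-3*I + I*O) = 6*I - 2*I*O)
a(d) = (9 + d)/(4*d) (a(d) = ((d + 9)/(d + d))/2 = ((9 + d)/((2*d)))/2 = ((9 + d)*(1/(2*d)))/2 = ((9 + d)/(2*d))/2 = (9 + d)/(4*d))
N(w) = -170 - w
N(-10) + a(m(9, 15)) = (-170 - 1*(-10)) + (9 + 2*15*(3 - 1*9))/(4*((2*15*(3 - 1*9)))) = (-170 + 10) + (9 + 2*15*(3 - 9))/(4*((2*15*(3 - 9)))) = -160 + (9 + 2*15*(-6))/(4*((2*15*(-6)))) = -160 + (1/4)*(9 - 180)/(-180) = -160 + (1/4)*(-1/180)*(-171) = -160 + 19/80 = -12781/80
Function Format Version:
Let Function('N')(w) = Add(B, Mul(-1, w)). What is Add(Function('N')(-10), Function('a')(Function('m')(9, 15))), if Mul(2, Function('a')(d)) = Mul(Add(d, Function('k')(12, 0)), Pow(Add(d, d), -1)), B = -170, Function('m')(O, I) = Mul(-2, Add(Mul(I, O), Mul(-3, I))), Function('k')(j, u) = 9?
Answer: Rational(-12781, 80) ≈ -159.76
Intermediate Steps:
Function('m')(O, I) = Add(Mul(6, I), Mul(-2, I, O)) (Function('m')(O, I) = Mul(-2, Add(Mul(-3, I), Mul(I, O))) = Add(Mul(6, I), Mul(-2, I, O)))
Function('a')(d) = Mul(Rational(1, 4), Pow(d, -1), Add(9, d)) (Function('a')(d) = Mul(Rational(1, 2), Mul(Add(d, 9), Pow(Add(d, d), -1))) = Mul(Rational(1, 2), Mul(Add(9, d), Pow(Mul(2, d), -1))) = Mul(Rational(1, 2), Mul(Add(9, d), Mul(Rational(1, 2), Pow(d, -1)))) = Mul(Rational(1, 2), Mul(Rational(1, 2), Pow(d, -1), Add(9, d))) = Mul(Rational(1, 4), Pow(d, -1), Add(9, d)))
Function('N')(w) = Add(-170, Mul(-1, w))
Add(Function('N')(-10), Function('a')(Function('m')(9, 15))) = Add(Add(-170, Mul(-1, -10)), Mul(Rational(1, 4), Pow(Mul(2, 15, Add(3, Mul(-1, 9))), -1), Add(9, Mul(2, 15, Add(3, Mul(-1, 9)))))) = Add(Add(-170, 10), Mul(Rational(1, 4), Pow(Mul(2, 15, Add(3, -9)), -1), Add(9, Mul(2, 15, Add(3, -9))))) = Add(-160, Mul(Rational(1, 4), Pow(Mul(2, 15, -6), -1), Add(9, Mul(2, 15, -6)))) = Add(-160, Mul(Rational(1, 4), Pow(-180, -1), Add(9, -180))) = Add(-160, Mul(Rational(1, 4), Rational(-1, 180), -171)) = Add(-160, Rational(19, 80)) = Rational(-12781, 80)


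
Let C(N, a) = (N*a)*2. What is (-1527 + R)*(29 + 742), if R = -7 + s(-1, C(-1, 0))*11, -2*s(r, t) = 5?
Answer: -2407833/2 ≈ -1.2039e+6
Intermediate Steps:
C(N, a) = 2*N*a
s(r, t) = -5/2 (s(r, t) = -½*5 = -5/2)
R = -69/2 (R = -7 - 5/2*11 = -7 - 55/2 = -69/2 ≈ -34.500)
(-1527 + R)*(29 + 742) = (-1527 - 69/2)*(29 + 742) = -3123/2*771 = -2407833/2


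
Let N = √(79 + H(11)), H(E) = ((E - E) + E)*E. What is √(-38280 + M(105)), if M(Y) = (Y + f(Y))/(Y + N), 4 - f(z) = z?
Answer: 2*√(-5024245 - 478500*√2)/(5*√(21 + 2*√2)) ≈ 195.65*I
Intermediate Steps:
H(E) = E² (H(E) = (0 + E)*E = E*E = E²)
f(z) = 4 - z
N = 10*√2 (N = √(79 + 11²) = √(79 + 121) = √200 = 10*√2 ≈ 14.142)
M(Y) = 4/(Y + 10*√2) (M(Y) = (Y + (4 - Y))/(Y + 10*√2) = 4/(Y + 10*√2))
√(-38280 + M(105)) = √(-38280 + 4/(105 + 10*√2))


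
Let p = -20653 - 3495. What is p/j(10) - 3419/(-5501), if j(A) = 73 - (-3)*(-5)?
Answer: -66319923/159529 ≈ -415.72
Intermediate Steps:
j(A) = 58 (j(A) = 73 - 1*15 = 73 - 15 = 58)
p = -24148
p/j(10) - 3419/(-5501) = -24148/58 - 3419/(-5501) = -24148*1/58 - 3419*(-1/5501) = -12074/29 + 3419/5501 = -66319923/159529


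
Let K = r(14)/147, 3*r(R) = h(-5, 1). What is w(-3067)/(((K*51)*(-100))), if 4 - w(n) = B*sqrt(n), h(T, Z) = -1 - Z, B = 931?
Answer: 147/850 - 136857*I*sqrt(3067)/3400 ≈ 0.17294 - 2229.2*I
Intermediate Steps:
r(R) = -2/3 (r(R) = (-1 - 1*1)/3 = (-1 - 1)/3 = (1/3)*(-2) = -2/3)
K = -2/441 (K = -2/3/147 = -2/3*1/147 = -2/441 ≈ -0.0045351)
w(n) = 4 - 931*sqrt(n)
w(-3067)/(((K*51)*(-100))) = (4 - 931*I*sqrt(3067))/((-2/441*51*(-100))) = (4 - 931*I*sqrt(3067))/((-34/147*(-100))) = (4 - 931*I*sqrt(3067))/(3400/147) = (4 - 931*I*sqrt(3067))*(147/3400) = 147/850 - 136857*I*sqrt(3067)/3400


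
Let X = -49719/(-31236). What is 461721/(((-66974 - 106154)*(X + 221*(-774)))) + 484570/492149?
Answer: 1965986234075075273/1996703959988643850 ≈ 0.98462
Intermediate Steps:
X = 16573/10412 (X = -49719*(-1/31236) = 16573/10412 ≈ 1.5917)
461721/(((-66974 - 106154)*(X + 221*(-774)))) + 484570/492149 = 461721/(((-66974 - 106154)*(16573/10412 + 221*(-774)))) + 484570/492149 = 461721/((-173128*(16573/10412 - 171054))) + 484570*(1/492149) = 461721/((-173128*(-1780997675/10412))) + 484570/492149 = 461721/(4057112703650/137) + 484570/492149 = 461721*(137/4057112703650) + 484570/492149 = 63255777/4057112703650 + 484570/492149 = 1965986234075075273/1996703959988643850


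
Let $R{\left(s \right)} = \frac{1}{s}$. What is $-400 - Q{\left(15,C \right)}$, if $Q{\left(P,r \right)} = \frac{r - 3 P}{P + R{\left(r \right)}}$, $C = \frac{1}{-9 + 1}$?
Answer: $- \frac{22039}{56} \approx -393.55$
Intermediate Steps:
$C = - \frac{1}{8}$ ($C = \frac{1}{-8} = - \frac{1}{8} \approx -0.125$)
$Q{\left(P,r \right)} = \frac{r - 3 P}{P + \frac{1}{r}}$
$-400 - Q{\left(15,C \right)} = -400 - - \frac{- \frac{1}{8} - 45}{8 \left(1 + 15 \left(- \frac{1}{8}\right)\right)} = -400 - - \frac{- \frac{1}{8} - 45}{8 \left(1 - \frac{15}{8}\right)} = -400 - \left(- \frac{1}{8}\right) \frac{1}{- \frac{7}{8}} \left(- \frac{361}{8}\right) = -400 - \left(- \frac{1}{8}\right) \left(- \frac{8}{7}\right) \left(- \frac{361}{8}\right) = -400 - - \frac{361}{56} = -400 + \frac{361}{56} = - \frac{22039}{56}$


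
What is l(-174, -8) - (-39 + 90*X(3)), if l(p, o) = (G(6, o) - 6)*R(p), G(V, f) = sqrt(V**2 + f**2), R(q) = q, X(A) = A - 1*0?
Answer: -927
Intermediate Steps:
X(A) = A (X(A) = A + 0 = A)
l(p, o) = p*(-6 + sqrt(36 + o**2)) (l(p, o) = (sqrt(6**2 + o**2) - 6)*p = (sqrt(36 + o**2) - 6)*p = (-6 + sqrt(36 + o**2))*p = p*(-6 + sqrt(36 + o**2)))
l(-174, -8) - (-39 + 90*X(3)) = -174*(-6 + sqrt(36 + (-8)**2)) - (-39 + 90*3) = -174*(-6 + sqrt(36 + 64)) - (-39 + 270) = -174*(-6 + sqrt(100)) - 1*231 = -174*(-6 + 10) - 231 = -174*4 - 231 = -696 - 231 = -927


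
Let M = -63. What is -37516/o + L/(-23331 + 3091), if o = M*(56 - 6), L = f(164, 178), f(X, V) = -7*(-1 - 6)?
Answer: 75916949/6375600 ≈ 11.907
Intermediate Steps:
f(X, V) = 49 (f(X, V) = -7*(-7) = 49)
L = 49
o = -3150 (o = -63*(56 - 6) = -63*50 = -3150)
-37516/o + L/(-23331 + 3091) = -37516/(-3150) + 49/(-23331 + 3091) = -37516*(-1/3150) + 49/(-20240) = 18758/1575 + 49*(-1/20240) = 18758/1575 - 49/20240 = 75916949/6375600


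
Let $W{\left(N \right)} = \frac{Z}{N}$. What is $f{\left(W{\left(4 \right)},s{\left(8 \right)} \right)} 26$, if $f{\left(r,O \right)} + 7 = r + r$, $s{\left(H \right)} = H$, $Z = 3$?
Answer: $-143$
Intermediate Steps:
$W{\left(N \right)} = \frac{3}{N}$
$f{\left(r,O \right)} = -7 + 2 r$ ($f{\left(r,O \right)} = -7 + \left(r + r\right) = -7 + 2 r$)
$f{\left(W{\left(4 \right)},s{\left(8 \right)} \right)} 26 = \left(-7 + 2 \cdot \frac{3}{4}\right) 26 = \left(-7 + \frac{3}{2}\right) 26 = \left(- \frac{11}{2}\right) 26 = -143$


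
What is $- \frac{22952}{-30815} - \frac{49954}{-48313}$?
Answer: $\frac{2648212486}{1488765095} \approx 1.7788$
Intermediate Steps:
$- \frac{22952}{-30815} - \frac{49954}{-48313} = \left(-22952\right) \left(- \frac{1}{30815}\right) - - \frac{49954}{48313} = \frac{22952}{30815} + \frac{49954}{48313} = \frac{2648212486}{1488765095}$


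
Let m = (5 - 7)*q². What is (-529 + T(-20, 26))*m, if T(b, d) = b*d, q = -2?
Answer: 8392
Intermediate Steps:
m = -8 (m = (5 - 7)*(-2)² = -2*4 = -8)
(-529 + T(-20, 26))*m = (-529 - 20*26)*(-8) = (-529 - 520)*(-8) = -1049*(-8) = 8392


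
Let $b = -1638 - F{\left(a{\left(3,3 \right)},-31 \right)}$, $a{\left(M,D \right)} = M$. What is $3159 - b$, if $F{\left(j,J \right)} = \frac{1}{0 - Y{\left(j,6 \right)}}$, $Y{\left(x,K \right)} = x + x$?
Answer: $\frac{28781}{6} \approx 4796.8$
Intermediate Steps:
$Y{\left(x,K \right)} = 2 x$
$F{\left(j,J \right)} = - \frac{1}{2 j}$ ($F{\left(j,J \right)} = \frac{1}{0 - 2 j} = \frac{1}{\left(-2\right) j} = - \frac{1}{2 j}$)
$b = - \frac{9827}{6}$ ($b = -1638 - - \frac{1}{2 \cdot 3} = -1638 - \left(- \frac{1}{2}\right) \frac{1}{3} = -1638 - - \frac{1}{6} = -1638 + \frac{1}{6} = - \frac{9827}{6} \approx -1637.8$)
$3159 - b = 3159 - - \frac{9827}{6} = 3159 + \frac{9827}{6} = \frac{28781}{6}$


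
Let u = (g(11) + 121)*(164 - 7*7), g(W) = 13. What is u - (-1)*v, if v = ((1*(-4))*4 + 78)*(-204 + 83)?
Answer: 7908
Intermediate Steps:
v = -7502 (v = (-4*4 + 78)*(-121) = (-16 + 78)*(-121) = 62*(-121) = -7502)
u = 15410 (u = (13 + 121)*(164 - 7*7) = 134*(164 - 49) = 134*115 = 15410)
u - (-1)*v = 15410 - (-1)*(-7502) = 15410 - 1*7502 = 15410 - 7502 = 7908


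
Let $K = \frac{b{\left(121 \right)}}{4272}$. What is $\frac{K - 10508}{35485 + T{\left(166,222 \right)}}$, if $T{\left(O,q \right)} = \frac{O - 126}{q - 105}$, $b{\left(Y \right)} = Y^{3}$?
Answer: $- \frac{336325197}{1182428368} \approx -0.28444$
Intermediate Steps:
$T{\left(O,q \right)} = \frac{-126 + O}{-105 + q}$
$K = \frac{1771561}{4272}$ ($K = \frac{121^{3}}{4272} = 1771561 \cdot \frac{1}{4272} = \frac{1771561}{4272} \approx 414.69$)
$\frac{K - 10508}{35485 + T{\left(166,222 \right)}} = \frac{\frac{1771561}{4272} - 10508}{35485 + \frac{-126 + 166}{-105 + 222}} = - \frac{43118615}{4272 \left(35485 + \frac{1}{117} \cdot 40\right)} = - \frac{43118615}{4272 \left(35485 + \frac{40}{117}\right)} = - \frac{43118615}{4272 \cdot \frac{4151785}{117}} = \left(- \frac{43118615}{4272}\right) \frac{117}{4151785} = - \frac{336325197}{1182428368}$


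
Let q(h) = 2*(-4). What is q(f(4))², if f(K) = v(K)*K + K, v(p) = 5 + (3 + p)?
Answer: 64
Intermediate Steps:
v(p) = 8 + p
f(K) = K + K*(8 + K) (f(K) = (8 + K)*K + K = K*(8 + K) + K = K + K*(8 + K))
q(h) = -8
q(f(4))² = (-8)² = 64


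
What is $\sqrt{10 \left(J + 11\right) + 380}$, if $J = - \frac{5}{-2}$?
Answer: $\sqrt{515} \approx 22.694$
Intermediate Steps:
$J = \frac{5}{2}$ ($J = \left(-5\right) \left(- \frac{1}{2}\right) = \frac{5}{2} \approx 2.5$)
$\sqrt{10 \left(J + 11\right) + 380} = \sqrt{10 \left(\frac{5}{2} + 11\right) + 380} = \sqrt{10 \cdot \frac{27}{2} + 380} = \sqrt{135 + 380} = \sqrt{515}$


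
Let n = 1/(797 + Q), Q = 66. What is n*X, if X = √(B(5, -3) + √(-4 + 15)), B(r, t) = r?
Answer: √(5 + √11)/863 ≈ 0.0033417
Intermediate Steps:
n = 1/863 (n = 1/(797 + 66) = 1/863 ≈ 0.0011587)
X = √(5 + √11) (X = √(5 + √(-4 + 15)) = √(5 + √11) ≈ 2.8839)
n*X = √(5 + √11)/863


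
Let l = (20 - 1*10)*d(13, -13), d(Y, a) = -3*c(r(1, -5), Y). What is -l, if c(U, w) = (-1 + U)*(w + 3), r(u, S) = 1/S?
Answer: -576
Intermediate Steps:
c(U, w) = (-1 + U)*(3 + w)
d(Y, a) = 54/5 + 18*Y/5 (d(Y, a) = -3*(-3 - Y + 3/(-5) + Y/(-5)) = -3*(-3 - Y + 3*(-1/5) - Y/5) = -3*(-3 - Y - 3/5 - Y/5) = -3*(-18/5 - 6*Y/5) = 54/5 + 18*Y/5)
l = 576 (l = (20 - 1*10)*(54/5 + (18/5)*13) = (20 - 10)*(54/5 + 234/5) = 10*(288/5) = 576)
-l = -1*576 = -576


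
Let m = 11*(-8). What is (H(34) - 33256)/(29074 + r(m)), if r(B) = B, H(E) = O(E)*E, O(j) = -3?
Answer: -16679/14493 ≈ -1.1508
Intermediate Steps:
H(E) = -3*E
m = -88
(H(34) - 33256)/(29074 + r(m)) = (-3*34 - 33256)/(29074 - 88) = (-102 - 33256)/28986 = -33358*1/28986 = -16679/14493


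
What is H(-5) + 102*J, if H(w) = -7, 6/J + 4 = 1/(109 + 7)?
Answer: -74233/463 ≈ -160.33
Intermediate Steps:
J = -696/463 (J = 6/(-4 + 1/(109 + 7)) = 6/(-4 + 1/116) = 6/(-463/116) = 6*(-116/463) = -696/463 ≈ -1.5032)
H(-5) + 102*J = -7 + 102*(-696/463) = -7 - 70992/463 = -74233/463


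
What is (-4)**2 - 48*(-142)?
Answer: 6832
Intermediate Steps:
(-4)**2 - 48*(-142) = 16 + 6816 = 6832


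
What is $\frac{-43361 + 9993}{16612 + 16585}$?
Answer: $- \frac{33368}{33197} \approx -1.0052$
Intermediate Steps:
$\frac{-43361 + 9993}{16612 + 16585} = - \frac{33368}{33197}$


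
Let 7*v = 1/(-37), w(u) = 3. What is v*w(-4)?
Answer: -3/259 ≈ -0.011583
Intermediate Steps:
v = -1/259 (v = (⅐)/(-37) = (⅐)*(-1/37) = -1/259 ≈ -0.0038610)
v*w(-4) = -1/259*3 = -3/259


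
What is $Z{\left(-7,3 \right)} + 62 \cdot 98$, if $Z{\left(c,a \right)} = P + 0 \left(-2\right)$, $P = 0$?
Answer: $6076$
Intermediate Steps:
$Z{\left(c,a \right)} = 0$ ($Z{\left(c,a \right)} = 0 + 0 \left(-2\right) = 0 + 0 = 0$)
$Z{\left(-7,3 \right)} + 62 \cdot 98 = 0 + 62 \cdot 98 = 0 + 6076 = 6076$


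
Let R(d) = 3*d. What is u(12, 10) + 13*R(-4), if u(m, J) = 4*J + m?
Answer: -104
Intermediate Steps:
u(m, J) = m + 4*J
u(12, 10) + 13*R(-4) = (12 + 4*10) + 13*(3*(-4)) = (12 + 40) + 13*(-12) = 52 - 156 = -104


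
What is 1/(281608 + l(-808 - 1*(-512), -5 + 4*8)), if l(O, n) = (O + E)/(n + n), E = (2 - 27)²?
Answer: 54/15207161 ≈ 3.5510e-6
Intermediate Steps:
E = 625 (E = (-25)² = 625)
l(O, n) = (625 + O)/(2*n) (l(O, n) = (O + 625)/(n + n) = (625 + O)/((2*n)) = (625 + O)*(1/(2*n)) = (625 + O)/(2*n))
1/(281608 + l(-808 - 1*(-512), -5 + 4*8)) = 1/(281608 + (625 + (-808 - 1*(-512)))/(2*(-5 + 4*8))) = 1/(281608 + (625 + (-808 + 512))/(2*(-5 + 32))) = 1/(281608 + (½)*(625 - 296)/27) = 1/(281608 + (½)*(1/27)*329) = 1/(281608 + 329/54) = 1/(15207161/54) = 54/15207161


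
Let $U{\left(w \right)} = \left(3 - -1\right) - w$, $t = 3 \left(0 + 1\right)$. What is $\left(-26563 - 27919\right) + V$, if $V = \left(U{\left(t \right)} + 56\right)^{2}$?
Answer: $-51233$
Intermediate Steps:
$t = 3$ ($t = 3 \cdot 1 = 3$)
$U{\left(w \right)} = 4 - w$ ($U{\left(w \right)} = \left(3 + 1\right) - w = 4 - w$)
$V = 3249$ ($V = \left(\left(4 - 3\right) + 56\right)^{2} = \left(1 + 56\right)^{2} = 57^{2} = 3249$)
$\left(-26563 - 27919\right) + V = \left(-26563 - 27919\right) + 3249 = -54482 + 3249 = -51233$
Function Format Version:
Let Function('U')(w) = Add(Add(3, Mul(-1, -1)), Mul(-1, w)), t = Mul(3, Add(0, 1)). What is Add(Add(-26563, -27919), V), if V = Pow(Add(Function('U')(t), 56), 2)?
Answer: -51233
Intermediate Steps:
t = 3 (t = Mul(3, 1) = 3)
Function('U')(w) = Add(4, Mul(-1, w)) (Function('U')(w) = Add(Add(3, 1), Mul(-1, w)) = Add(4, Mul(-1, w)))
V = 3249 (V = Pow(Add(Add(4, Mul(-1, 3)), 56), 2) = Pow(Add(Add(4, -3), 56), 2) = Pow(Add(1, 56), 2) = Pow(57, 2) = 3249)
Add(Add(-26563, -27919), V) = Add(Add(-26563, -27919), 3249) = Add(-54482, 3249) = -51233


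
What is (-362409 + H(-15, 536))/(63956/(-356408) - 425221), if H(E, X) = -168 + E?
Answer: 32307672384/37888057531 ≈ 0.85271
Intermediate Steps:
(-362409 + H(-15, 536))/(63956/(-356408) - 425221) = (-362409 + (-168 - 15))/(63956/(-356408) - 425221) = (-362409 - 183)/(63956*(-1/356408) - 425221) = -362592/(-15989/89102 - 425221) = -362592/(-37888057531/89102) = -362592*(-89102/37888057531) = 32307672384/37888057531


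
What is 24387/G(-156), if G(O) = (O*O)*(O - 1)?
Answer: -8129/1273584 ≈ -0.0063828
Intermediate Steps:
G(O) = O**2*(-1 + O)
24387/G(-156) = 24387/(((-156)**2*(-1 - 156))) = 24387/((24336*(-157))) = 24387/(-3820752) = 24387*(-1/3820752) = -8129/1273584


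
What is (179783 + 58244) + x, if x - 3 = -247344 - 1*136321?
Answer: -145635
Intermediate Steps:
x = -383662 (x = 3 + (-247344 - 1*136321) = 3 + (-247344 - 136321) = 3 - 383665 = -383662)
(179783 + 58244) + x = (179783 + 58244) - 383662 = 238027 - 383662 = -145635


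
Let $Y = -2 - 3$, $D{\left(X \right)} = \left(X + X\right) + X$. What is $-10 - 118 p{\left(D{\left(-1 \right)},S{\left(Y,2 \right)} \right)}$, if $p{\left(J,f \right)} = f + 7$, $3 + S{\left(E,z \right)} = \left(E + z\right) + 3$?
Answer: $-482$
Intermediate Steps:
$D{\left(X \right)} = 3 X$ ($D{\left(X \right)} = 2 X + X = 3 X$)
$Y = -5$
$S{\left(E,z \right)} = E + z$ ($S{\left(E,z \right)} = -3 + \left(\left(E + z\right) + 3\right) = -3 + \left(3 + E + z\right) = E + z$)
$p{\left(J,f \right)} = 7 + f$
$-10 - 118 p{\left(D{\left(-1 \right)},S{\left(Y,2 \right)} \right)} = -10 - 118 \left(7 + \left(-5 + 2\right)\right) = -10 - 118 \left(7 - 3\right) = -10 - 472 = -482$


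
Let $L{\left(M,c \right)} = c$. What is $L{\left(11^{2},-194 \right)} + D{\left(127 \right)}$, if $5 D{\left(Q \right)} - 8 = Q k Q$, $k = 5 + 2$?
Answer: $\frac{111941}{5} \approx 22388.0$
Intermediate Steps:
$k = 7$
$D{\left(Q \right)} = \frac{8}{5} + \frac{7 Q^{2}}{5}$ ($D{\left(Q \right)} = \frac{8}{5} + \frac{Q 7 Q}{5} = \frac{8}{5} + \frac{7 Q Q}{5} = \frac{8}{5} + \frac{7 Q^{2}}{5}$)
$L{\left(11^{2},-194 \right)} + D{\left(127 \right)} = -194 + \left(\frac{8}{5} + \frac{7 \cdot 127^{2}}{5}\right) = -194 + \left(\frac{8}{5} + \frac{7}{5} \cdot 16129\right) = -194 + \left(\frac{8}{5} + \frac{112903}{5}\right) = -194 + \frac{112911}{5} = \frac{111941}{5}$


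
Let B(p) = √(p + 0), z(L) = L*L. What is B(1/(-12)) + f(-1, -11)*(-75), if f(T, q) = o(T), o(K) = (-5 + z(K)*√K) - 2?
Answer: 525 - 75*I + I*√3/6 ≈ 525.0 - 74.711*I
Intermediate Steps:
z(L) = L²
o(K) = -7 + K^(5/2) (o(K) = (-5 + K²*√K) - 2 = (-5 + K^(5/2)) - 2 = -7 + K^(5/2))
f(T, q) = -7 + T^(5/2)
B(p) = √p
B(1/(-12)) + f(-1, -11)*(-75) = √(1/(-12)) + (-7 + (-1)^(5/2))*(-75) = √(-1/12) + (-7 + I)*(-75) = I*√3/6 + (525 - 75*I) = 525 - 75*I + I*√3/6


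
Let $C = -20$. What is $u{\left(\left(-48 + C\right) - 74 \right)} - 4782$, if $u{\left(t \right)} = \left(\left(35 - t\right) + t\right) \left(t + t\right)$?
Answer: $-14722$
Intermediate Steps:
$u{\left(t \right)} = 70 t$ ($u{\left(t \right)} = 35 \cdot 2 t = 70 t$)
$u{\left(\left(-48 + C\right) - 74 \right)} - 4782 = 70 \left(\left(-48 - 20\right) - 74\right) - 4782 = 70 \left(-68 - 74\right) - 4782 = 70 \left(-142\right) - 4782 = -9940 - 4782 = -14722$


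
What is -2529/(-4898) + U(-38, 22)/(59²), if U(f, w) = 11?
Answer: 8857327/17049938 ≈ 0.51949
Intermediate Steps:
-2529/(-4898) + U(-38, 22)/(59²) = -2529/(-4898) + 11/(59²) = -2529*(-1/4898) + 11/3481 = 2529/4898 + 11*(1/3481) = 2529/4898 + 11/3481 = 8857327/17049938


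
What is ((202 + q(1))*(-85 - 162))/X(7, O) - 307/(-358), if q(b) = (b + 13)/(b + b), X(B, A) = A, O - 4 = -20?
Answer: 9242973/2864 ≈ 3227.3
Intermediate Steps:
O = -16 (O = 4 - 20 = -16)
q(b) = (13 + b)/(2*b) (q(b) = (13 + b)/((2*b)) = (13 + b)*(1/(2*b)) = (13 + b)/(2*b))
((202 + q(1))*(-85 - 162))/X(7, O) - 307/(-358) = ((202 + (1/2)*(13 + 1)/1)*(-85 - 162))/(-16) - 307/(-358) = ((202 + (1/2)*1*14)*(-247))*(-1/16) - 307*(-1/358) = ((202 + 7)*(-247))*(-1/16) + 307/358 = (209*(-247))*(-1/16) + 307/358 = -51623*(-1/16) + 307/358 = 51623/16 + 307/358 = 9242973/2864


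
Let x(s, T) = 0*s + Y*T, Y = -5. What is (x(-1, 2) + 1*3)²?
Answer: 49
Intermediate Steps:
x(s, T) = -5*T (x(s, T) = 0*s - 5*T = 0 - 5*T = -5*T)
(x(-1, 2) + 1*3)² = (-5*2 + 1*3)² = (-10 + 3)² = (-7)² = 49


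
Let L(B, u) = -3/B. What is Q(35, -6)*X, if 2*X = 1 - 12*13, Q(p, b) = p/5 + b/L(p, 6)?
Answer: -11935/2 ≈ -5967.5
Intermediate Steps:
Q(p, b) = p/5 - b*p/3 (Q(p, b) = p/5 + b/((-3/p)) = p*(1/5) + b*(-p/3) = p/5 - b*p/3)
X = -155/2 (X = (1 - 12*13)/2 = (1 - 156)/2 = (1/2)*(-155) = -155/2 ≈ -77.500)
Q(35, -6)*X = ((1/15)*35*(3 - 5*(-6)))*(-155/2) = ((1/15)*35*(3 + 30))*(-155/2) = ((1/15)*35*33)*(-155/2) = 77*(-155/2) = -11935/2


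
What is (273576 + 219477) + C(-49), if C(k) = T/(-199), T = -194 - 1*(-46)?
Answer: 98117695/199 ≈ 4.9305e+5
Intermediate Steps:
T = -148 (T = -194 + 46 = -148)
C(k) = 148/199 (C(k) = -148/(-199) = -148*(-1/199) = 148/199)
(273576 + 219477) + C(-49) = (273576 + 219477) + 148/199 = 493053 + 148/199 = 98117695/199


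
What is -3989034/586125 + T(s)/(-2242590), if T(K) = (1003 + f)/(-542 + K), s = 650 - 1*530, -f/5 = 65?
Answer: -13981902209291/2054418010750 ≈ -6.8058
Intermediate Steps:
f = -325 (f = -5*65 = -325)
s = 120 (s = 650 - 530 = 120)
T(K) = 678/(-542 + K) (T(K) = (1003 - 325)/(-542 + K) = 678/(-542 + K))
-3989034/586125 + T(s)/(-2242590) = -3989034/586125 + (678/(-542 + 120))/(-2242590) = -3989034*1/586125 + (678/(-422))*(-1/2242590) = -443226/65125 + (678*(-1/422))*(-1/2242590) = -443226/65125 - 339/211*(-1/2242590) = -443226/65125 + 113/157728830 = -13981902209291/2054418010750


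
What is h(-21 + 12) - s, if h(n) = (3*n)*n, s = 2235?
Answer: -1992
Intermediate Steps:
h(n) = 3*n**2
h(-21 + 12) - s = 3*(-21 + 12)**2 - 1*2235 = 3*(-9)**2 - 2235 = 3*81 - 2235 = 243 - 2235 = -1992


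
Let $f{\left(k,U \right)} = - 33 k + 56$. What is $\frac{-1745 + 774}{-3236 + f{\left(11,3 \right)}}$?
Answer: $\frac{971}{3543} \approx 0.27406$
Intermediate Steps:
$f{\left(k,U \right)} = 56 - 33 k$
$\frac{-1745 + 774}{-3236 + f{\left(11,3 \right)}} = \frac{-1745 + 774}{-3236 + \left(56 - 363\right)} = - \frac{971}{-3236 + \left(56 - 363\right)} = - \frac{971}{-3236 - 307} = - \frac{971}{-3543} = \left(-971\right) \left(- \frac{1}{3543}\right) = \frac{971}{3543}$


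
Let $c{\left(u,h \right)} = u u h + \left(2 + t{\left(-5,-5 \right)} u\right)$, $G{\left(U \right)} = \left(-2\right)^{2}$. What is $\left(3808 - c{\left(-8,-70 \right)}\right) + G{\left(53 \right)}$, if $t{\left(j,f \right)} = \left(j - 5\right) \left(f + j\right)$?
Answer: $9090$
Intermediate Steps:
$G{\left(U \right)} = 4$
$t{\left(j,f \right)} = \left(-5 + j\right) \left(f + j\right)$
$c{\left(u,h \right)} = 2 + 100 u + h u^{2}$ ($c{\left(u,h \right)} = u u h + \left(2 + \left(\left(-5\right)^{2} - -25 - -25 - -25\right) u\right) = u^{2} h + \left(2 + \left(25 + 25 + 25 + 25\right) u\right) = h u^{2} + \left(2 + 100 u\right) = 2 + 100 u + h u^{2}$)
$\left(3808 - c{\left(-8,-70 \right)}\right) + G{\left(53 \right)} = \left(3808 - \left(2 + 100 \left(-8\right) - 70 \left(-8\right)^{2}\right)\right) + 4 = \left(3808 - \left(2 - 800 - 4480\right)\right) + 4 = \left(3808 - -5278\right) + 4 = \left(3808 + 5278\right) + 4 = 9086 + 4 = 9090$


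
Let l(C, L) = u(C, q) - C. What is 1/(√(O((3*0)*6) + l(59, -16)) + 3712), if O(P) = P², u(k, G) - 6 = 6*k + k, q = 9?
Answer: 464/1722323 - 3*√10/6889292 ≈ 0.00026803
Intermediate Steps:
u(k, G) = 6 + 7*k (u(k, G) = 6 + (6*k + k) = 6 + 7*k)
l(C, L) = 6 + 6*C (l(C, L) = (6 + 7*C) - C = 6 + 6*C)
1/(√(O((3*0)*6) + l(59, -16)) + 3712) = 1/(√(((3*0)*6)² + (6 + 6*59)) + 3712) = 1/(√((0*6)² + (6 + 354)) + 3712) = 1/(√(0² + 360) + 3712) = 1/(√(0 + 360) + 3712) = 1/(√360 + 3712) = 1/(6*√10 + 3712) = 1/(3712 + 6*√10)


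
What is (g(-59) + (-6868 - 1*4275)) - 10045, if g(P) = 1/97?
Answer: -2055235/97 ≈ -21188.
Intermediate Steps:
g(P) = 1/97
(g(-59) + (-6868 - 1*4275)) - 10045 = (1/97 + (-6868 - 1*4275)) - 10045 = (1/97 + (-6868 - 4275)) - 10045 = (1/97 - 11143) - 10045 = -1080870/97 - 10045 = -2055235/97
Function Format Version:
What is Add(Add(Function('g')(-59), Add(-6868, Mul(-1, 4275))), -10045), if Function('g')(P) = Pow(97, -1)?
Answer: Rational(-2055235, 97) ≈ -21188.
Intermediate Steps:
Function('g')(P) = Rational(1, 97)
Add(Add(Function('g')(-59), Add(-6868, Mul(-1, 4275))), -10045) = Add(Add(Rational(1, 97), Add(-6868, Mul(-1, 4275))), -10045) = Add(Add(Rational(1, 97), Add(-6868, -4275)), -10045) = Add(Add(Rational(1, 97), -11143), -10045) = Add(Rational(-1080870, 97), -10045) = Rational(-2055235, 97)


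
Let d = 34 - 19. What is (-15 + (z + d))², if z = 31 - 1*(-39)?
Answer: 4900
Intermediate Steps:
z = 70 (z = 31 + 39 = 70)
d = 15
(-15 + (z + d))² = (-15 + (70 + 15))² = (-15 + 85)² = 70² = 4900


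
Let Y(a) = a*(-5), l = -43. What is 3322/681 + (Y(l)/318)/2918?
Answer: 342523327/70212916 ≈ 4.8783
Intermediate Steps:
Y(a) = -5*a
3322/681 + (Y(l)/318)/2918 = 3322/681 + (-5*(-43)/318)/2918 = 3322*(1/681) + (215*(1/318))*(1/2918) = 3322/681 + (215/318)*(1/2918) = 3322/681 + 215/927924 = 342523327/70212916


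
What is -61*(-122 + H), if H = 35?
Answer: 5307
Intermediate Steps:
-61*(-122 + H) = -61*(-122 + 35) = -61*(-87) = 5307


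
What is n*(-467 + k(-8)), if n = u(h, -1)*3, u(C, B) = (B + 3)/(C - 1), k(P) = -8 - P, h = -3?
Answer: 1401/2 ≈ 700.50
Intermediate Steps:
u(C, B) = (3 + B)/(-1 + C)
n = -3/2 (n = ((3 - 1)/(-1 - 3))*3 = (2/(-4))*3 = -1/4*2*3 = -1/2*3 = -3/2 ≈ -1.5000)
n*(-467 + k(-8)) = -3*(-467 + (-8 - 1*(-8)))/2 = -3*(-467 + (-8 + 8))/2 = -3*(-467 + 0)/2 = -3/2*(-467) = 1401/2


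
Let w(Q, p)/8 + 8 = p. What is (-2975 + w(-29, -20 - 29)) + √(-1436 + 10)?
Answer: -3431 + I*√1426 ≈ -3431.0 + 37.762*I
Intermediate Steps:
w(Q, p) = -64 + 8*p
(-2975 + w(-29, -20 - 29)) + √(-1436 + 10) = (-2975 + (-64 + 8*(-20 - 29))) + √(-1436 + 10) = (-2975 + (-64 + 8*(-49))) + √(-1426) = (-2975 + (-64 - 392)) + I*√1426 = (-2975 - 456) + I*√1426 = -3431 + I*√1426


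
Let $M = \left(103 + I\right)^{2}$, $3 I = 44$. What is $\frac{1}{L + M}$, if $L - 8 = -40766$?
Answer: $- \frac{9}{242213} \approx -3.7157 \cdot 10^{-5}$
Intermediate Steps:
$I = \frac{44}{3}$ ($I = \frac{1}{3} \cdot 44 = \frac{44}{3} \approx 14.667$)
$L = -40758$ ($L = 8 - 40766 = -40758$)
$M = \frac{124609}{9}$ ($M = \left(103 + \frac{44}{3}\right)^{2} = \left(\frac{353}{3}\right)^{2} = \frac{124609}{9} \approx 13845.0$)
$\frac{1}{L + M} = \frac{1}{-40758 + \frac{124609}{9}} = \frac{1}{- \frac{242213}{9}} = - \frac{9}{242213}$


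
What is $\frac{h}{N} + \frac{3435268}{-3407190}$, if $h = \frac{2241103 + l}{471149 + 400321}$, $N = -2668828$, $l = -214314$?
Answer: $- \frac{266325512371592393}{264148485125872680} \approx -1.0082$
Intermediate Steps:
$h = \frac{2026789}{871470}$ ($h = \frac{2241103 - 214314}{471149 + 400321} = \frac{2026789}{871470} \approx 2.3257$)
$\frac{h}{N} + \frac{3435268}{-3407190} = \frac{2026789}{871470 \left(-2668828\right)} + \frac{3435268}{-3407190} = \frac{2026789}{871470} \left(- \frac{1}{2668828}\right) + 3435268 \left(- \frac{1}{3407190}\right) = - \frac{2026789}{2325803537160} - \frac{1717634}{1703595} = - \frac{266325512371592393}{264148485125872680}$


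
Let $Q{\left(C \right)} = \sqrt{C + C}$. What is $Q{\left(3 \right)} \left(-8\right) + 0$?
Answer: $- 8 \sqrt{6} \approx -19.596$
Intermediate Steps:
$Q{\left(C \right)} = \sqrt{2} \sqrt{C}$ ($Q{\left(C \right)} = \sqrt{2 C} = \sqrt{2} \sqrt{C}$)
$Q{\left(3 \right)} \left(-8\right) + 0 = \sqrt{2} \sqrt{3} \left(-8\right) + 0 = \sqrt{6} \left(-8\right) + 0 = - 8 \sqrt{6} + 0 = - 8 \sqrt{6}$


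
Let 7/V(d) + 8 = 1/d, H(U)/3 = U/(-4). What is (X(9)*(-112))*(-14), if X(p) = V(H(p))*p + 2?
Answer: -494312/55 ≈ -8987.5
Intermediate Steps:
H(U) = -3*U/4 (H(U) = 3*(U/(-4)) = 3*(U*(-¼)) = 3*(-U/4) = -3*U/4)
V(d) = 7/(-8 + 1/d)
X(p) = 2 + 21*p²/(4*(-1 - 6*p)) (X(p) = (-7*(-3*p/4)/(-1 + 8*(-3*p/4)))*p + 2 = (-7*(-3*p/4)/(-1 - 6*p))*p + 2 = (21*p/(4*(-1 - 6*p)))*p + 2 = 21*p²/(4*(-1 - 6*p)) + 2 = 2 + 21*p²/(4*(-1 - 6*p)))
(X(9)*(-112))*(-14) = (((8 - 21*9² + 48*9)/(4*(1 + 6*9)))*(-112))*(-14) = (((8 - 21*81 + 432)/(4*(1 + 54)))*(-112))*(-14) = (((¼)*(8 - 1701 + 432)/55)*(-112))*(-14) = (((¼)*(1/55)*(-1261))*(-112))*(-14) = -1261/220*(-112)*(-14) = (35308/55)*(-14) = -494312/55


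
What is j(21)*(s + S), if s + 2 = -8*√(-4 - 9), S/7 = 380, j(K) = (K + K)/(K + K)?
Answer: 2658 - 8*I*√13 ≈ 2658.0 - 28.844*I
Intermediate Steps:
j(K) = 1 (j(K) = (2*K)/((2*K)) = (2*K)*(1/(2*K)) = 1)
S = 2660 (S = 7*380 = 2660)
s = -2 - 8*I*√13 (s = -2 - 8*√(-4 - 9) = -2 - 8*I*√13 ≈ -2.0 - 28.844*I)
j(21)*(s + S) = 1*((-2 - 8*I*√13) + 2660) = 1*(2658 - 8*I*√13) = 2658 - 8*I*√13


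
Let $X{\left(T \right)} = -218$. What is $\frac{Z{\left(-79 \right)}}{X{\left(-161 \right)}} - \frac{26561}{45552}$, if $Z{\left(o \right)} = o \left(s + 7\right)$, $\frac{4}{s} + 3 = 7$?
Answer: $\frac{11499283}{4965168} \approx 2.316$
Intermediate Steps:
$s = 1$ ($s = \frac{4}{-3 + 7} = \frac{4}{4} = 4 \cdot \frac{1}{4} = 1$)
$Z{\left(o \right)} = 8 o$ ($Z{\left(o \right)} = o \left(1 + 7\right) = o 8 = 8 o$)
$\frac{Z{\left(-79 \right)}}{X{\left(-161 \right)}} - \frac{26561}{45552} = \frac{8 \left(-79\right)}{-218} - \frac{26561}{45552} = \left(-632\right) \left(- \frac{1}{218}\right) - \frac{26561}{45552} = \frac{316}{109} - \frac{26561}{45552} = \frac{11499283}{4965168}$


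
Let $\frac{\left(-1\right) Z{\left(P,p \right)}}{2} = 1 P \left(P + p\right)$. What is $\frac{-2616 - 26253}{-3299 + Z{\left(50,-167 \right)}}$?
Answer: $- \frac{28869}{8401} \approx -3.4364$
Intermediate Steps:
$Z{\left(P,p \right)} = - 2 P \left(P + p\right)$ ($Z{\left(P,p \right)} = - 2 \cdot 1 P \left(P + p\right) = - 2 P \left(P + p\right)$)
$\frac{-2616 - 26253}{-3299 + Z{\left(50,-167 \right)}} = \frac{-2616 - 26253}{-3299 - 100 \left(50 - 167\right)} = - \frac{28869}{-3299 - 100 \left(-117\right)} = - \frac{28869}{-3299 + 11700} = - \frac{28869}{8401}$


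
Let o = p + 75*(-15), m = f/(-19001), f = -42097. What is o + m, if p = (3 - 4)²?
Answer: -21315027/19001 ≈ -1121.8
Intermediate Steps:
m = 42097/19001 (m = -42097/(-19001) = -42097*(-1/19001) = 42097/19001 ≈ 2.2155)
p = 1 (p = (-1)² = 1)
o = -1124 (o = 1 + 75*(-15) = 1 - 1125 = -1124)
o + m = -1124 + 42097/19001 = -21315027/19001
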